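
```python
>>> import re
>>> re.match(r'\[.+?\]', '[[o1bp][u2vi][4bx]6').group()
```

`match` is anchored at position 0; if the pattern doesn't fit there, it returns None.
The match spans [0:7] → '[[o1bp]'.

'[[o1bp]'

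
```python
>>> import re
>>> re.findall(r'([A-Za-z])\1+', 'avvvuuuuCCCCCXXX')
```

['v', 'u', 'C', 'X']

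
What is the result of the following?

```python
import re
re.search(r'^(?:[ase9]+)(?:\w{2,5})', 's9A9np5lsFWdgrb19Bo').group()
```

The pattern matches anchored at the start of the string; then one or more of one of [ase9] (non-capturing group); then 2 to 5 of a word character (non-capturing group).
`re.search` tries every starting position until one works.
The match spans [0:7] → 's9A9np5'.

's9A9np5'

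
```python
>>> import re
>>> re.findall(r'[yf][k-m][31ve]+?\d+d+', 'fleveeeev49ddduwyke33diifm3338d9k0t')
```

Since nothing is captured, `findall` lists the 3 matched substrings directly.

['fleveeeev49ddd', 'yke33d', 'fm3338d']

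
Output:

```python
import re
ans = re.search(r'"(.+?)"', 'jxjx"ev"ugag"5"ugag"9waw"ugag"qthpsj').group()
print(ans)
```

"ev"

Because the quantifier is non-greedy, it stops expanding at the earliest point where the rest of the pattern can succeed.
Unlike `match`, `search` isn't anchored — it looks for the pattern anywhere in the string.
The match spans [4:8] → '"ev"'.
Captured: group 1 = 'ev'.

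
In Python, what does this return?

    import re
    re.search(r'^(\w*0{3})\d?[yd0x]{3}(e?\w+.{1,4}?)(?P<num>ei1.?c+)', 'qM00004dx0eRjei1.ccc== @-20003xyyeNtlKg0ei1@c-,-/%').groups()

('qM0000', 'eRj', 'ei1.ccc')

Pattern: anchored at the start of the string; then zero or more of a word character, then exactly 3 of a literal '0' (captured); then optionally a digit, then exactly 3 of one of [yd0x]; then optionally the literal 'e', then one or more of a word character, then 1 to 4 of any character (lazy) (captured); then the literal 'ei1', then optionally any character, then one or more of the literal 'c' (captured as 'num').
Unlike `match`, `search` isn't anchored — it looks for the pattern anywhere in the string.
The match spans [0:20] → 'qM00004dx0eRjei1.ccc'.
Captured: group 1 = 'qM0000', group 2 = 'eRj', group 3 = 'ei1.ccc'.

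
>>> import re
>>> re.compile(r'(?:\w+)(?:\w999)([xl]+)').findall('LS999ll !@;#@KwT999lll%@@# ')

The pattern matches one or more of a word character (non-capturing group); then a word character, then the literal '999' (non-capturing group); then one or more of one of [xl] (captured).
Walking the string: at [0:7] match 'LS999ll', group 1 = 'll'; at [13:22] match 'KwT999lll', group 1 = 'lll'.
With a single group, `findall` returns only what that group captured — 2 items.

['ll', 'lll']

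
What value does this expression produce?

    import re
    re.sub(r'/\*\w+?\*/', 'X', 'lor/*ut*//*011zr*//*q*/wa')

'lorXXXwa'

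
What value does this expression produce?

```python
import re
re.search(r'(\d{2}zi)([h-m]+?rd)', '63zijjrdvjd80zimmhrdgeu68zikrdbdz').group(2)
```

'jjrd'

Pattern: exactly 2 of a digit, then the literal 'zi' (captured); then one or more of a character in [h-m] (lazy), then the literal 'rd' (captured).
`search` walks the string left to right and returns the first match it finds.
The match spans [0:8] → '63zijjrd'.
Captured: group 1 = '63zi', group 2 = 'jjrd'.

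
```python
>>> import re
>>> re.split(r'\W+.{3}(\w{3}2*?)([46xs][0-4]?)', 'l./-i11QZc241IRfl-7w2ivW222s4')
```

['l', 'QZc2', '41', 'IRfl', 'ivW222', 's4', '']

The pattern matches one or more of a non-word character, then exactly 3 of any character; then exactly 3 of a word character, then zero or more of the literal '2' (lazy) (captured); then one of [46xs], then optionally a character in [0-4] (captured).
Matches to split on: at [1:13] → './-i11QZc241'; at [17:29] → '-7w2ivW222s4'.
With a capturing group present, the delimiter's captured portion is kept in the result list.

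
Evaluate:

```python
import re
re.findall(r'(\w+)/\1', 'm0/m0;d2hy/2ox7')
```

['m0']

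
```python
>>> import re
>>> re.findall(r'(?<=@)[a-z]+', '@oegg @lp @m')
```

['oegg', 'lp', 'm']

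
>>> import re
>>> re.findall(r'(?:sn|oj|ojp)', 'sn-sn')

['sn', 'sn']

Walking the string: at [0:2] → 'sn'; at [3:5] → 'sn'.
No capturing groups, so `findall` returns the 2 full match strings.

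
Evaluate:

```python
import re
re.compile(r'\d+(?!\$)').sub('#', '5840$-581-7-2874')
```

'#0$-#-#-#'

The negative lookaround is zero-width — it rules out positions where the adjacent text would match, without consuming anything.
`sub` substitutes '#' at each match site.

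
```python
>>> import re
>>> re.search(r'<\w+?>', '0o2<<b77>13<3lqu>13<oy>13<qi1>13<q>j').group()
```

'<b77>'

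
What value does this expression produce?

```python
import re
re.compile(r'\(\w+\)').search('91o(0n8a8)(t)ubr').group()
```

'(0n8a8)'

Unlike `match`, `search` isn't anchored — it looks for the pattern anywhere in the string.
The match spans [3:10] → '(0n8a8)'.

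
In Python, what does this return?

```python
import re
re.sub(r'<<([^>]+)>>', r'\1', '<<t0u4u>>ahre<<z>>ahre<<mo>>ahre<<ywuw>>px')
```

't0u4uahrezahremoahreywuwpx'

Matches: at [0:9] → '<<t0u4u>>'; at [13:18] → '<<z>>'; at [22:28] → '<<mo>>'; at [32:40] → '<<ywuw>>'.
The replacement refers to a captured group, so each match is rewritten using its own captured text.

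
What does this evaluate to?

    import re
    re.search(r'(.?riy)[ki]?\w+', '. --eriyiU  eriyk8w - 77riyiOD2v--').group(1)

'eriy'

The match spans [4:10] → 'eriyiU'.
Captured: group 1 = 'eriy'.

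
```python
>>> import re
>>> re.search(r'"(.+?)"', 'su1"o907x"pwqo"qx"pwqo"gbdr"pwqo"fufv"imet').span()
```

With the lazy modifier that quantifier settles for the fewest repetitions that let the rest of the pattern succeed (the atoms after it are unaffected and can still be greedy).
The match spans [3:10] → '"o907x"'.

(3, 10)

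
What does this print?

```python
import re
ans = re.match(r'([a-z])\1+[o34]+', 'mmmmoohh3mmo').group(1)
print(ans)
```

The backreference `\1` re-matches whatever the first group consumed, character for character.
With `match`, the pattern is implicitly anchored at the beginning.
The match spans [0:6] → 'mmmmoo'.
Captured: group 1 = 'm'.

m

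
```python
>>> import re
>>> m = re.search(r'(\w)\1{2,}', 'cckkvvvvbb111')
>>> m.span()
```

The backreference `\1` re-matches whatever the first group consumed, character for character.
The match spans [4:8] → 'vvvv'.

(4, 8)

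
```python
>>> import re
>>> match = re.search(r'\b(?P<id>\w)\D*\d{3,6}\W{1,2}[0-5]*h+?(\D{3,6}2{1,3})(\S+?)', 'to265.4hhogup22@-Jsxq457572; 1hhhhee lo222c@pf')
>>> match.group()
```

Lazy quantifiers expand one character at a time until the remainder of the pattern can match.
The match spans [0:16] → 'to265.4hhogup22@'.

'to265.4hhogup22@'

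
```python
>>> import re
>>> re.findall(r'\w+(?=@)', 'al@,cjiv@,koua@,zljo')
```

['al', 'cjiv', 'koua']

The `(?=…)`/`(?<=…)` assertion just peeks at neighbouring text; it doesn't advance the match position.
Scanning left to right: at [0:2] → 'al'; at [4:8] → 'cjiv'; at [10:14] → 'koua'.
With no groups in the pattern, `findall` gives back each whole match — 3 here.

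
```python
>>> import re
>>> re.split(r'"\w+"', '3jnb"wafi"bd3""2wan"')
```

Matches to split on: at [4:10] → '"wafi"'; at [14:20] → '"2wan"'.
`split` removes every match and returns the 3 fragments in between.

['3jnb', 'bd3"', '']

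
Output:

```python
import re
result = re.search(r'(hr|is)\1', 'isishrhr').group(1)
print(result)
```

is

`\1` has to match the exact text group 1 already captured.
Unlike `match`, `search` isn't anchored — it looks for the pattern anywhere in the string.
The match spans [0:4] → 'isis'.
Captured: group 1 = 'is'.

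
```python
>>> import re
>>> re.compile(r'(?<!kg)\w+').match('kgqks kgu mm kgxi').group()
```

Because the assertion is negative and zero-width, positions next to the forbidden text are skipped.
`match` is anchored at position 0; if the pattern doesn't fit there, it returns None.
The match spans [0:5] → 'kgqks'.

'kgqks'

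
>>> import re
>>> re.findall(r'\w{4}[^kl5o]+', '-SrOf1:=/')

['SrOf1:=/']

Pattern: exactly 4 of a word character; then one or more of any character except [kl5o].
Since nothing is captured, `findall` lists the 1 matched substring directly.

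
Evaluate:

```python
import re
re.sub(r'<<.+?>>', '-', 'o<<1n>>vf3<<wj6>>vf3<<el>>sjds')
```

Each match is replaced by '-'.

'o-vf3-vf3-sjds'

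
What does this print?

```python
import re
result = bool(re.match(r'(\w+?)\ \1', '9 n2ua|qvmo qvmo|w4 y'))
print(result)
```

False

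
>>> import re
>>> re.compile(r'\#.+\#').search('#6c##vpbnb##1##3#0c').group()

'#6c##vpbnb##1##3#'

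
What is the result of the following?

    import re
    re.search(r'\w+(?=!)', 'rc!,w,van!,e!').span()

(0, 2)

The `(?=…)`/`(?<=…)` assertion just peeks at neighbouring text; it doesn't advance the match position.
`re.search` scans for the first position where the pattern succeeds.
The match spans [0:2] → 'rc'.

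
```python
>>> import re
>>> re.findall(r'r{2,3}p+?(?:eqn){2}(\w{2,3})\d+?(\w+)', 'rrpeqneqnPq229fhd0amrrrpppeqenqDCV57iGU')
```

[('Pq2', '9fhd0amrrrpppeqenqDCV57iGU')]

This matches 2 to 3 of a literal 'r', then one or more of a literal 'p' (lazy), then the literal 'eqn' repeated 2 times; then 2 to 3 of a word character (captured); then one or more of a digit (lazy); then one or more of a word character (captured).
Walking the string: at [0:39] match 'rrpeqneqnPq229fhd0amrrrpppeqenqDCV57iGU', groups = ('Pq2', '9fhd0amrrrpppeqenqDCV57iGU').
`findall` packs the 2 group values into a tuple for every match.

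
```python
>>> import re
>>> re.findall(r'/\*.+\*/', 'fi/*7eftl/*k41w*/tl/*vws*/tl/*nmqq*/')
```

['/*7eftl/*k41w*/tl/*vws*/tl/*nmqq*/']

Matches: at [2:36] → '/*7eftl/*k41w*/tl/*vws*/tl/*nmqq*/'.
With no groups in the pattern, `findall` gives back each whole match — 1 here.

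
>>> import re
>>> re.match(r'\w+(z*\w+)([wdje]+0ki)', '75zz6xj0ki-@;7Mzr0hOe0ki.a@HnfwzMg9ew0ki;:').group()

`re.match` won't scan ahead — the pattern has to work from the very first character.
The match spans [0:10] → '75zz6xj0ki'.

'75zz6xj0ki'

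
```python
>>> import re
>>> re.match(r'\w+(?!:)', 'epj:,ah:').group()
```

'ep'

With `match`, the pattern is implicitly anchored at the beginning.
The match spans [0:2] → 'ep'.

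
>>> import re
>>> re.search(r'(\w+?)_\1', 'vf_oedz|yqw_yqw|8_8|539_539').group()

The backreference `\1` re-matches whatever the first group consumed, character for character.
Unlike `match`, `search` isn't anchored — it looks for the pattern anywhere in the string.
The match spans [8:15] → 'yqw_yqw'.
Captured: group 1 = 'yqw'.

'yqw_yqw'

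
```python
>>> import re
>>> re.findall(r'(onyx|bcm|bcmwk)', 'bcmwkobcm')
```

['bcm', 'bcm']

Alternation tries branches left to right and keeps the first one that lets the overall match succeed at that position.
Matches: at [0:3] match 'bcm', group 1 = 'bcm'; at [6:9] match 'bcm', group 1 = 'bcm'.
`findall` collects group 1 from each match (2 total).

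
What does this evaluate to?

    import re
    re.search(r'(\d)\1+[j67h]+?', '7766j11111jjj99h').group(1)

'7'

After group 1 captures some text, `\1` only succeeds where that same text appears again.
`search` walks the string left to right and returns the first match it finds.
The match spans [0:3] → '776'.
Captured: group 1 = '7'.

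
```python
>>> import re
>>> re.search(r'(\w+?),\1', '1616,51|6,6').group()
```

'6,6'

A backreference is literal: `\1` must see the identical characters the first group matched.
`re.search` tries every starting position until one works.
The match spans [8:11] → '6,6'.
Captured: group 1 = '6'.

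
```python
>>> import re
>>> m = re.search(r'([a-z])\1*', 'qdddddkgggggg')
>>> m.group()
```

`\1` is not a pattern — it's the concrete string captured by group 1, re-applied verbatim.
`re.search` scans for the first position where the pattern succeeds.
The match spans [0:1] → 'q'.
Captured: group 1 = 'q'.

'q'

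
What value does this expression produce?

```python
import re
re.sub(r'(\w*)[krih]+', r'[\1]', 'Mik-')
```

'[Mi]-'

This matches zero or more of a word character (captured); then one or more of one of [krih].
Matches: at [0:3] → 'Mik'.
The replacement refers to a captured group, so each match is rewritten using its own captured text.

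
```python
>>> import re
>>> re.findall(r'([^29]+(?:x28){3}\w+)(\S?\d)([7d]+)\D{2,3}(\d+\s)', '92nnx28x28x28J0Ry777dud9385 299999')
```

[('nnx28x28x28J0Ry77', '7', 'd', '9385 ')]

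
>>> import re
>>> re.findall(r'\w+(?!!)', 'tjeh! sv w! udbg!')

['tje', 'sv', 'udb']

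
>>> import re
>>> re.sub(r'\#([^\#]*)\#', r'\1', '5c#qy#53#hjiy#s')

Matches: at [2:6] → '#qy#'; at [8:14] → '#hjiy#'.
`\1` in the replacement pulls in group 1's text for each match.

'5cqy53hjiys'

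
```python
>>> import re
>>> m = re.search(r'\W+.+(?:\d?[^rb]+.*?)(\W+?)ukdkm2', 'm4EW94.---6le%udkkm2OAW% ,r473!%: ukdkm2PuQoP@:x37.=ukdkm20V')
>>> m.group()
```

'.---6le%udkkm2OAW% ,r473!%: ukdkm2PuQoP@:x37.=ukdkm2'

This matches one or more of a non-word character; then one or more of any character; then optionally a digit, then one or more of any character except [rb], then zero or more of any character (lazy) (non-capturing group); then one or more of a non-word character (lazy) (captured); then a literal 'u', then the literal 'kdk', then the literal 'm2'.
The match spans [6:58] → '.---6le%udkkm2OAW% ,r473!%: ukdkm2PuQoP@:x37.=ukdkm2'.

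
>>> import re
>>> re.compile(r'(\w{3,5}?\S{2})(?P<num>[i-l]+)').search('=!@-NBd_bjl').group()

'NBd_bjl'

The match spans [4:11] → 'NBd_bjl'.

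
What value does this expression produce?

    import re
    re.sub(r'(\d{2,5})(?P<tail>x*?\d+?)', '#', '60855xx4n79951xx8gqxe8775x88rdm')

With the lazy modifier that quantifier settles for the fewest repetitions that let the rest of the pattern succeed (the atoms after it are unaffected and can still be greedy).
Each match is replaced by '#'.

'#n#gqxe#8rdm'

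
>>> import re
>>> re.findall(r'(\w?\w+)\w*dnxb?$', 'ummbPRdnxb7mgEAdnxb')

The pattern matches optionally a word character, then one or more of a word character (captured); then zero or more of a word character, then the literal 'dnx', then optionally a literal 'b'; then anchored at the end.
`findall` collects group 1 from the one match (1 total).

['ummbPRdnxb7mgEA']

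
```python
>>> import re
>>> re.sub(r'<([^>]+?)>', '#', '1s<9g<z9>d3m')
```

'1s#d3m'

Each match is replaced by '#'.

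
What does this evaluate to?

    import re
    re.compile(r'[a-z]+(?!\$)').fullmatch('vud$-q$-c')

`(?!…)`/`(?<!…)` only lets a position through if the neighbouring text does NOT match; no characters are consumed.
`fullmatch` succeeds only if the pattern covers the string from start to end.
Here the pattern can't cover the whole string, so the call returns None.

None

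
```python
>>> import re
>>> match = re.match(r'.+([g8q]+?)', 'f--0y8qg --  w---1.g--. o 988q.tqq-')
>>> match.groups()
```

('q',)

The match spans [0:34] → 'f--0y8qg --  w---1.g--. o 988q.tqq'.
Captured: group 1 = 'q'.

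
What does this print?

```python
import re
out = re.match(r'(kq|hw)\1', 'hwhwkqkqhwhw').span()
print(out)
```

`\1` has to match the exact text group 1 already captured.
With `match`, the pattern is implicitly anchored at the beginning.
The match spans [0:4] → 'hwhw'.
Captured: group 1 = 'hw'.

(0, 4)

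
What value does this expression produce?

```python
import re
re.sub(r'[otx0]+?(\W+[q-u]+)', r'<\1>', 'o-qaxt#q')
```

This matches one or more of one of [otx0] (lazy); then one or more of a non-word character, then one or more of a character in [q-u] (captured).
Matches: at [0:3] → 'o-q'; at [4:8] → 'xt#q'.
The replacement refers to a captured group, so each match is rewritten using its own captured text.

'<-q>a<#q>'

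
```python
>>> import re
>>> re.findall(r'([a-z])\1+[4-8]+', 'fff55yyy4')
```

['f', 'y']

`\1` has to match the exact text group 1 already captured.
Matches: at [0:5] match 'fff55', group 1 = 'f'; at [5:9] match 'yyy4', group 1 = 'y'.
`findall` collects group 1 from each match (2 total).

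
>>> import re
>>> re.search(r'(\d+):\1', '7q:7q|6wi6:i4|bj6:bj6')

None

The backreference `\1` re-matches whatever the first group consumed, character for character.
`re.search` scans for the first position where the pattern succeeds.
Here the pattern never matches, so the call returns None.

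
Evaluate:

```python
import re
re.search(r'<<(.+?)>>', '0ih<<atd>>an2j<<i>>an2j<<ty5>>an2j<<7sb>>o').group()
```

'<<atd>>'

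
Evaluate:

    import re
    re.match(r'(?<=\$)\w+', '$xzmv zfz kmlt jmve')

The lookaround is zero-width — it requires the adjacent text to match without consuming it, so the asserted text isn't part of the match.
`re.match` only tries the pattern at the start of the string.
Here the pattern fails at index 0, so the call returns None.

None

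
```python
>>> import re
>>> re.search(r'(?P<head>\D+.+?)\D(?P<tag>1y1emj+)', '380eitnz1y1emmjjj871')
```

None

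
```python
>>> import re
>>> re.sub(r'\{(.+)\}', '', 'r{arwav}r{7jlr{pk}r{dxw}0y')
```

'r0y'

Every occurrence is swapped for ''.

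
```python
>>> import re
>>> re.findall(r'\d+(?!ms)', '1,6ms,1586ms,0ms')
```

['1', '158']

The negative lookahead/lookbehind blocks any match where the forbidden context is present.
With no groups in the pattern, `findall` gives back each whole match — 2 here.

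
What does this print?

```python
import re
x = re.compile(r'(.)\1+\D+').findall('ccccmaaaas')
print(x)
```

After group 1 captures some text, `\1` only succeeds where that same text appears again.
`findall` collects group 1 from the one match (1 total).

['c']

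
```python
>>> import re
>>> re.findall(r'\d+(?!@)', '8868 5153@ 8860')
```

['8868', '515', '8860']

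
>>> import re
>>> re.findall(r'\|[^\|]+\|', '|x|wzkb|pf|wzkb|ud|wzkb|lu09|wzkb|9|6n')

['|x|', '|pf|', '|ud|', '|lu09|', '|9|']

Walking the string: at [0:3] → '|x|'; at [7:11] → '|pf|'; at [15:19] → '|ud|'; at [23:29] → '|lu09|'; at [33:36] → '|9|'.
Since nothing is captured, `findall` lists the 5 matched substrings directly.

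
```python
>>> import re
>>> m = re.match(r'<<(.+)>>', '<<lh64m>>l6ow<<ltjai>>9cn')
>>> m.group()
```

With `match`, the pattern is implicitly anchored at the beginning.
The match spans [0:22] → '<<lh64m>>l6ow<<ltjai>>'.

'<<lh64m>>l6ow<<ltjai>>'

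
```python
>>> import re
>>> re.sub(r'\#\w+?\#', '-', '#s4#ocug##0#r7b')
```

'-ocug#-r7b'

Matches: at [0:4] → '#s4#'; at [9:12] → '#0#'.
Each match is replaced by '-'.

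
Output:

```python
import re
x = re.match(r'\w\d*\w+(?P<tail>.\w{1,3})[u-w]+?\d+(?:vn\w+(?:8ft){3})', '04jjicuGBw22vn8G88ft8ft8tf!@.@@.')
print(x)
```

Pattern: a word character, then zero or more of a digit; then one or more of a word character; then any character, then 1 to 3 of a word character (captured as 'tail'); then one or more of a character in [u-w] (lazy), then one or more of a digit; then the literal 'vn', then one or more of a word character, then the literal '8ft' repeated 3 times (non-capturing group).
`match` is anchored at position 0; if the pattern doesn't fit there, it returns None.
Here the string doesn't start with a match, so the call returns None.

None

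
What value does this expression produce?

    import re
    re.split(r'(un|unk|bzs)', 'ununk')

['', 'un', '', 'un', 'k']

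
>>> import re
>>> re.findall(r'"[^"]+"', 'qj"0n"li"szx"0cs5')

['"0n"', '"szx"']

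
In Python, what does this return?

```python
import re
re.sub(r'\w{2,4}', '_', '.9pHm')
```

'._'

The pattern matches 2 to 4 of a word character.
Matches: at [1:5] → '9pHm'.
`sub` substitutes '_' at each match site.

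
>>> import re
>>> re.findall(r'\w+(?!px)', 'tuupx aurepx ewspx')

['tuupx', 'aurepx', 'ewspx']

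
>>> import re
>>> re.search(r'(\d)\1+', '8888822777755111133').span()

A backreference is literal: `\1` must see the identical characters the first group matched.
`search` walks the string left to right and returns the first match it finds.
The match spans [0:5] → '88888'.
Captured: group 1 = '8'.

(0, 5)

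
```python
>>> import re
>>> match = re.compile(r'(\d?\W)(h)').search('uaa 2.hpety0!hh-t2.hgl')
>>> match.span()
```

The pattern matches optionally a digit, then a non-word character (captured); then a literal 'h' (captured).
`search` walks the string left to right and returns the first match it finds.
The match spans [4:7] → '2.h'.
Captured: group 1 = '2.', group 2 = 'h'.

(4, 7)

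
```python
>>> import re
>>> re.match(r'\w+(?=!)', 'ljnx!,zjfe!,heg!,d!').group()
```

The lookaround is zero-width — it requires the adjacent text to match without consuming it, so the asserted text isn't part of the match.
`match` is anchored at position 0; if the pattern doesn't fit there, it returns None.
The match spans [0:4] → 'ljnx'.

'ljnx'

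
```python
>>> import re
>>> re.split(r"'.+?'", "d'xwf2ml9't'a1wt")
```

Lazy quantifiers expand one character at a time until the remainder of the pattern can match.
Matches to split on: at [1:10] → "'xwf2ml9'".
Each match becomes a cut point; 2 segments remain.

['d', "t'a1wt"]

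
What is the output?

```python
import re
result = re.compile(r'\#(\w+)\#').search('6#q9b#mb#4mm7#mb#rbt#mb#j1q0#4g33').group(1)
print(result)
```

`search` walks the string left to right and returns the first match it finds.
The match spans [1:6] → '#q9b#'.
Captured: group 1 = 'q9b'.

q9b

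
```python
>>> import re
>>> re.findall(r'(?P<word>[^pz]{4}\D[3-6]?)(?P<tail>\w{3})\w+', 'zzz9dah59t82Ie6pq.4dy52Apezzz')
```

Pattern: exactly 4 of any character except [pz], then a non-digit, then optionally a character in [3-6] (captured as 'word'); then exactly 3 of a word character (captured as 'tail'); then one or more of a word character.
2 groups means each result is a tuple of 2 captured strings — 2 here.

[('ah59t', '82I'), ('dy52A', 'pez')]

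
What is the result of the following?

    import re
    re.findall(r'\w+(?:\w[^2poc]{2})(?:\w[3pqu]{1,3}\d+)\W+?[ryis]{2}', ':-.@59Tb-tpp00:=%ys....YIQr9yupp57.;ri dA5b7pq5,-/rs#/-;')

The pattern matches one or more of a word character; then a word character, then exactly 2 of any character except [2poc] (non-capturing group); then a word character, then 1 to 3 of one of [3pqu], then one or more of a digit (non-capturing group); then one or more of a non-word character (lazy), then exactly 2 of one of [ryis].
Matches: at [4:19] → '59Tb-tpp00:=%ys'; at [23:38] → 'YIQr9yupp57.;ri'; at [39:52] → 'dA5b7pq5,-/rs'.
`findall` yields the raw match text (3 of them) because the pattern has no groups.

['59Tb-tpp00:=%ys', 'YIQr9yupp57.;ri', 'dA5b7pq5,-/rs']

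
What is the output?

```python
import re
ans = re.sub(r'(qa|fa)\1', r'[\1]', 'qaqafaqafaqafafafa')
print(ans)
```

[qa]faqafaqa[fa]fa

A backreference is literal: `\1` must see the identical characters the first group matched.
Matches: at [0:4] → 'qaqa'; at [12:16] → 'fafa'.
The replacement refers to a captured group, so each match is rewritten using its own captured text.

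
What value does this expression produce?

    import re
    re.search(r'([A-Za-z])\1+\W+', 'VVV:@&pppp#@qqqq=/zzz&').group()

`\1` is not a pattern — it's the concrete string captured by group 1, re-applied verbatim.
`re.search` tries every starting position until one works.
The match spans [0:6] → 'VVV:@&'.
Captured: group 1 = 'V'.

'VVV:@&'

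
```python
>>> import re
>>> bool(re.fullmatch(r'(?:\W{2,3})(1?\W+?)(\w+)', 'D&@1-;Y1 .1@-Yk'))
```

False

Pattern: 2 to 3 of a non-word character (non-capturing group); then optionally the literal '1', then one or more of a non-word character (lazy) (captured); then one or more of a word character (captured).
`fullmatch` succeeds only if the pattern covers the string from start to end.
Here there's no way to consume every character, so the call returns None, and `bool(None)` is False.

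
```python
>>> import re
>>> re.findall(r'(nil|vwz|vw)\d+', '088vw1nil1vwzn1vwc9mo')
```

['vw', 'nil']

Scanning left to right: at [3:6] match 'vw1', group 1 = 'vw'; at [6:10] match 'nil1', group 1 = 'nil'.
One capturing group, so `findall` returns just the captured substring from each match — 2 in all.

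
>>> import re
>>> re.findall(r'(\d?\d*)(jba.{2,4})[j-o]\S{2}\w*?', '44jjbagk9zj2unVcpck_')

Pattern: optionally a digit, then zero or more of a digit (captured); then the literal 'jba', then 2 to 4 of any character (captured); then a character in [j-o], then exactly 2 of a non-whitespace character, then zero or more of a word character (lazy).
Walking the string: at [3:13] match 'jbagk9zj2u', groups = ('', 'jbagk9z').
2 groups means the one result is a tuple of 2 captured strings — 1 here.

[('', 'jbagk9z')]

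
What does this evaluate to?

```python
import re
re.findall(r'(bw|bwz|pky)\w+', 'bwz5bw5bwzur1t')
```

['bw']

Branches in `(...|...)` are attempted left-to-right; the first branch that allows the whole pattern to succeed is taken.
With a single group, `findall` returns only what that group captured — 1 item.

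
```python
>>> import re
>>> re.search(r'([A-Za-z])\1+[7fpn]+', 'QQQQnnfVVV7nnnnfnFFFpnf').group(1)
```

'Q'

`\1` has to match the exact text group 1 already captured.
`re.search` scans for the first position where the pattern succeeds.
The match spans [0:7] → 'QQQQnnf'.
Captured: group 1 = 'Q'.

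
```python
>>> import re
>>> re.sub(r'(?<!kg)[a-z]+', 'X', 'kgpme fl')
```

`(?!…)`/`(?<!…)` only lets a position through if the neighbouring text does NOT match; no characters are consumed.
Every occurrence is swapped for 'X'.

'X X'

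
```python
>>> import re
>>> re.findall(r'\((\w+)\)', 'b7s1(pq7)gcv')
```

Scanning left to right: at [4:9] match '(pq7)', group 1 = 'pq7'.
Because there's exactly one group, `findall` drops the full match and keeps group 1 from the one hit.

['pq7']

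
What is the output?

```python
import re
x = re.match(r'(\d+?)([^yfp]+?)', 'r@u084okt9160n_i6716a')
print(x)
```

The pattern matches one or more of a digit (lazy) (captured); then one or more of any character except [yfp] (lazy) (captured).
`re.match` won't scan ahead — the pattern has to work from the very first character.
Here the string doesn't start with a match, so the call returns None.

None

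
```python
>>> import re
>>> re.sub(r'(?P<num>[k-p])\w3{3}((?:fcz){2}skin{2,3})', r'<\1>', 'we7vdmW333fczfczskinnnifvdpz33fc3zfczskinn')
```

'we7vd<m>ifvdpz33fc3zfczskinn'

The pattern matches a character in [k-p] (captured as 'num'); then a word character; then exactly 3 of a literal '3'; then the literal 'fcz' repeated 2 times, then the literal 'ski', then 2 to 3 of a literal 'n' (captured).
Matches: at [5:22] → 'mW333fczfczskinnn'.
Each match is replaced using the text its own group 1 captured.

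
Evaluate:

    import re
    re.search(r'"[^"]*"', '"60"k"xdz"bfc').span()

(0, 4)

The match spans [0:4] → '"60"'.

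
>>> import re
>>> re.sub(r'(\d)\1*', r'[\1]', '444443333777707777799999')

`\1` has to match the exact text group 1 already captured.
Matches: at [0:5] → '44444'; at [5:9] → '3333'; at [9:13] → '7777'; at [13:14] → '0'; at [14:19] → '77777'; ….
`\1` in the replacement pulls in group 1's text for each match.

'[4][3][7][0][7][9]'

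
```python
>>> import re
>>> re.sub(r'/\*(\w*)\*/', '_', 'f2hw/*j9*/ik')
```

Matches: at [4:10] → '/*j9*/'.
Each match is replaced by '_'.

'f2hw_ik'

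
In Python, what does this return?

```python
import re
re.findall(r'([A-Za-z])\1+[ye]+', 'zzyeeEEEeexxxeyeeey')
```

['z', 'E', 'x']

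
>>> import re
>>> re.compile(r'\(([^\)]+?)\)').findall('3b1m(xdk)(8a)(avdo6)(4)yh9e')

['xdk', '8a', 'avdo6', '4']

Scanning left to right: at [4:9] match '(xdk)', group 1 = 'xdk'; at [9:13] match '(8a)', group 1 = '8a'; at [13:20] match '(avdo6)', group 1 = 'avdo6'; at [20:23] match '(4)', group 1 = '4'.
`findall` collects group 1 from each match (4 total).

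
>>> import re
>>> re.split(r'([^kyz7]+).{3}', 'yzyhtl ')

The pattern matches one or more of any character except [kyz7] (captured); then exactly 3 of any character.
Matches to split on: at [3:7] → 'htl '.
With a capturing group present, the delimiter's captured portion is kept in the result list.

['yzy', 'h', '']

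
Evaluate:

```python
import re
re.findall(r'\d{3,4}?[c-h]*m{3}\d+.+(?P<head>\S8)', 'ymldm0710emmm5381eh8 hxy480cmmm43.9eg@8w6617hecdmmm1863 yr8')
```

['r8']

One capturing group, so `findall` returns just the captured substring from the one match — 1 in all.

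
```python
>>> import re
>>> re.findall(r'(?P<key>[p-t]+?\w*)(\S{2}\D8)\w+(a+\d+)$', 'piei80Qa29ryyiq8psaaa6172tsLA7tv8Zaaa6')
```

[('piei80Qa29ryyiq8psaaa6172tsLA', '7tv8', 'a6')]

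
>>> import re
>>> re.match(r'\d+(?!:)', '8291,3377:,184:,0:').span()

`(?!…)`/`(?<!…)` only lets a position through if the neighbouring text does NOT match; no characters are consumed.
`re.match` only tries the pattern at the start of the string.
The match spans [0:4] → '8291'.

(0, 4)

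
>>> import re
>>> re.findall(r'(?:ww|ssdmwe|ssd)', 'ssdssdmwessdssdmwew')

The regex engine tests alternatives in the order written; an earlier branch that matches wins even if a later one would match more.
Walking the string: at [0:3] → 'ssd'; at [3:9] → 'ssdmwe'; at [9:12] → 'ssd'; at [12:18] → 'ssdmwe'.
`findall` yields the raw match text (4 of them) because the pattern has no groups.

['ssd', 'ssdmwe', 'ssd', 'ssdmwe']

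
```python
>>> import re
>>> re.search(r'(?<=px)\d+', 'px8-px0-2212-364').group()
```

'8'

The lookaround is zero-width — it requires the adjacent text to match without consuming it, so the asserted text isn't part of the match.
The match spans [2:3] → '8'.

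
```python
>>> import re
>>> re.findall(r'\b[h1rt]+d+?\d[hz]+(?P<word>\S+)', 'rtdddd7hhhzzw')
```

['w']

Pattern: a word boundary (`\b`, zero-width); then one or more of one of [h1rt], then one or more of a literal 'd' (lazy), then a digit; then one or more of one of [hz]; then one or more of a non-whitespace character (captured as 'word').
Scanning left to right: at [0:13] match 'rtdddd7hhhzzw', group 1 = 'w'.
With a single group, `findall` returns only what that group captured — 1 item.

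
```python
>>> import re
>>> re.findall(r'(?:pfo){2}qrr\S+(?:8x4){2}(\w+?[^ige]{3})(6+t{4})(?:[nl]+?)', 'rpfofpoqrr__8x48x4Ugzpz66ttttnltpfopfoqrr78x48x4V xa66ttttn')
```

[('V xa', '66tttt')]

The pattern matches the literal 'pfo' repeated 2 times, then the literal 'qr'; then the literal 'r', then one or more of a non-whitespace character, then the literal '8x4' repeated 2 times; then one or more of a word character (lazy), then exactly 3 of any character except [ige] (captured); then one or more of a literal '6', then exactly 4 of a literal 't' (captured); then one or more of one of [nl] (lazy) (non-capturing group).
Scanning left to right: at [32:59] match 'pfopfoqrr78x48x4V xa66ttttn', groups = ('V xa', '66tttt').
`findall` packs the 2 group values into a tuple for every match.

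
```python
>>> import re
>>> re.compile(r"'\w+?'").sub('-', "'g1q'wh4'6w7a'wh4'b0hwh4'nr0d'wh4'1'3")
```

"-wh4-wh4-nr0d-1'3"

Each match is replaced by '-'.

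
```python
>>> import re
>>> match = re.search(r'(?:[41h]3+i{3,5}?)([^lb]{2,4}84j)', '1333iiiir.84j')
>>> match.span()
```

(0, 13)

Pattern: one of [41h], then one or more of a literal '3', then 3 to 5 of the literal 'i' (lazy) (non-capturing group); then 2 to 4 of any character except [lb], then the literal '84j' (captured).
`re.search` scans for the first position where the pattern succeeds.
The match spans [0:13] → '1333iiiir.84j'.
Captured: group 1 = 'ir.84j'.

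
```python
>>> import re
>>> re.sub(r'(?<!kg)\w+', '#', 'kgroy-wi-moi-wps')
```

'#-#-#-#'

The negative lookahead/lookbehind blocks any match where the forbidden context is present.
Each match is replaced by '#'.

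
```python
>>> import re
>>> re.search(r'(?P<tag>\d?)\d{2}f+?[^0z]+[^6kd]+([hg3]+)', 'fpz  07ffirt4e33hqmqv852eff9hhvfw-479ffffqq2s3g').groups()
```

('', 'g')

Pattern: optionally a digit (captured as 'tag'); then exactly 2 of a digit; then one or more of the literal 'f' (lazy), then one or more of any character except [0z], then one or more of any character except [6kd]; then one or more of one of [hg3] (captured).
`re.search` scans for the first position where the pattern succeeds.
The match spans [5:47] → '07ffirt4e33hqmqv852eff9hhvfw-479ffffqq2s3g'.
Captured: group 1 = '', group 2 = 'g'.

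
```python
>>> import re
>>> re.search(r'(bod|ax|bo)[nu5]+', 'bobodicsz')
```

`re.search` tries every starting position until one works.
Here the pattern never matches, so the call returns None.

None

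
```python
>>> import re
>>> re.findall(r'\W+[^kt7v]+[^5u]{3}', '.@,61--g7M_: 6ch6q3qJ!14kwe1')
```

['.@,61--g7M_', ': 6ch6q3qJ!14kwe']

No capturing groups, so `findall` returns the 2 full match strings.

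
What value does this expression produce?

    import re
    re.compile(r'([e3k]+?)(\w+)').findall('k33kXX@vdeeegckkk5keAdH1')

This matches one or more of one of [e3k] (lazy) (captured); then one or more of a word character (captured).
A non-greedy quantifier consumes as few characters as it can — just enough that the remainder of the pattern still matches from where it stops; whatever follows it matches normally.
Matches: at [0:6] match 'k33kXX', groups = ('k', '33kXX'); at [9:24] match 'eeegckkk5keAdH1', groups = ('e', 'eegckkk5keAdH1').
With 2 capturing groups, `findall` returns a 2-tuple per match.

[('k', '33kXX'), ('e', 'eegckkk5keAdH1')]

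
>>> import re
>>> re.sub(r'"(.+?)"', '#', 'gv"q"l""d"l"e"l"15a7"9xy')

Lazy quantifiers expand one character at a time until the remainder of the pattern can match.
Matches: at [2:5] → '"q"'; at [6:10] → '""d"'; at [11:14] → '"e"'; at [15:21] → '"15a7"'.
`sub` substitutes '#' at each match site.

'gv#l#l#l#9xy'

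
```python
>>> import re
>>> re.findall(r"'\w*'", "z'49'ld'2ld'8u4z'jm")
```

["'49'", "'2ld'"]

Matches: at [1:5] → "'49'"; at [7:12] → "'2ld'".
Since nothing is captured, `findall` lists the 2 matched substrings directly.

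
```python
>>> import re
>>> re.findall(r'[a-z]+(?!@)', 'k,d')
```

The negative lookahead/lookbehind blocks any match where the forbidden context is present.
Since nothing is captured, `findall` lists the 2 matched substrings directly.

['k', 'd']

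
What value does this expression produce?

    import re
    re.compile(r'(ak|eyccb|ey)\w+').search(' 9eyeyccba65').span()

(2, 12)

The match spans [2:12] → 'eyeyccba65'.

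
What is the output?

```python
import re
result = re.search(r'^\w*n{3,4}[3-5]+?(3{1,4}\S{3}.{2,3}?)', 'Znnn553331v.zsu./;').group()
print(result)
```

Znnn553331v.zs

The pattern matches anchored at the start of the string; then zero or more of a word character, then 3 to 4 of the literal 'n', then one or more of a character in [3-5] (lazy); then 1 to 4 of a literal '3', then exactly 3 of a non-whitespace character, then 2 to 3 of any character (lazy) (captured).
`re.search` scans for the first position where the pattern succeeds.
The match spans [0:14] → 'Znnn553331v.zs'.
Captured: group 1 = '3331v.zs'.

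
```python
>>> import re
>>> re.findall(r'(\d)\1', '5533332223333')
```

['5', '3', '3', '2', '3', '3']

`\1` has to match the exact text group 1 already captured.
Because there's exactly one group, `findall` drops the full match and keeps group 1 from each hit.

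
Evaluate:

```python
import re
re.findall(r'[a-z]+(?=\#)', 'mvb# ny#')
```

['mvb', 'ny']

The `(?=…)`/`(?<=…)` assertion just peeks at neighbouring text; it doesn't advance the match position.
Since nothing is captured, `findall` lists the 2 matched substrings directly.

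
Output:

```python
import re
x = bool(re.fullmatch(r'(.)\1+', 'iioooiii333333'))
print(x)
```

`\1` has to match the exact text group 1 already captured.
`re.fullmatch` requires the pattern to consume the entire string.
Here there's no way to consume every character, so the call returns None, and `bool(None)` is False.

False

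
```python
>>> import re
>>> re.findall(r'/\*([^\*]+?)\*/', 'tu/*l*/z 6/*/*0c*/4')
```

['l', '0c']

Matches: at [2:7] match '/*l*/', group 1 = 'l'; at [12:18] match '/*0c*/', group 1 = '0c'.
With a single group, `findall` returns only what that group captured — 2 items.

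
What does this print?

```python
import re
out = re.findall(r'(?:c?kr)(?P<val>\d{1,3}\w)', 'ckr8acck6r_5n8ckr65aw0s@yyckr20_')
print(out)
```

The pattern matches optionally a literal 'c', then the literal 'kr' (non-capturing group); then 1 to 3 of a digit, then a word character (captured as 'val').
One capturing group, so `findall` returns just the captured substring from each match — 3 in all.

['8a', '65a', '20_']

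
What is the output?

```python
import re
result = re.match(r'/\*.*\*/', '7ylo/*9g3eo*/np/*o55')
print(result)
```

None

`re.match` won't scan ahead — the pattern has to work from the very first character.
Here position 0 doesn't satisfy it, so the call returns None.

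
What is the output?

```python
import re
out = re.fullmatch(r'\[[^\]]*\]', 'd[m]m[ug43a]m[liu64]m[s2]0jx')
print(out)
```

For `fullmatch`, every character of the input must be accounted for by the pattern.
Here there's no way to consume every character, so the call returns None.

None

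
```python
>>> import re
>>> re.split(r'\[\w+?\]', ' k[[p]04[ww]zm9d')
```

[' k[', '04', 'zm9d']

Splitting on the pattern gives 3 pieces.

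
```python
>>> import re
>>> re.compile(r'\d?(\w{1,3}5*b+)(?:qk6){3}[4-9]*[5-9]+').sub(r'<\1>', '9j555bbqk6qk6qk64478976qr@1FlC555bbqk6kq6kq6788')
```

`\1` in the replacement pulls in group 1's text for each match.

'<j555bb>qr@1FlC555bbqk6kq6kq6788'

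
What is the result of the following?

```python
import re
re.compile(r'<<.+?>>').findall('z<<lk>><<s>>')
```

['<<lk>>', '<<s>>']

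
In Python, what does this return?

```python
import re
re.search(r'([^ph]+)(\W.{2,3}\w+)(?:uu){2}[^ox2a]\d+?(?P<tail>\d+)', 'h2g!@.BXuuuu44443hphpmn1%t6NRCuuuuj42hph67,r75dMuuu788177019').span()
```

(1, 17)

Pattern: one or more of any character except [ph] (captured); then a non-word character, then 2 to 3 of any character, then one or more of a word character (captured); then the literal 'uu' repeated 2 times, then any character except [ox2a], then one or more of a digit (lazy); then one or more of a digit (captured as 'tail').
Unlike `match`, `search` isn't anchored — it looks for the pattern anywhere in the string.
The match spans [1:17] → '2g!@.BXuuuu44443'.
Captured: group 1 = '2g!', group 2 = '@.BX', group 3 = '443'.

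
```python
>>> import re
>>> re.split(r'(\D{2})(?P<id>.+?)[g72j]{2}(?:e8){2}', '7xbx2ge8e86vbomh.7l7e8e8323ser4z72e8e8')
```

['7', 'xb', 'x', '6', 'vb', 'omh.7l7e8e8323ser4z', '']

The pattern matches exactly 2 of a non-digit (captured); then one or more of any character (lazy) (captured as 'id'); then exactly 2 of one of [g72j], then the literal 'e8' repeated 2 times.
With the lazy modifier that quantifier settles for the fewest repetitions that let the rest of the pattern succeed (the atoms after it are unaffected and can still be greedy).
Matches to split on: at [1:10] → 'xbx2ge8e8'; at [11:38] → 'vbomh.7l7e8e8323ser4z72e8e8'.
The group in the pattern means `split` returns the separators' captures alongside the pieces.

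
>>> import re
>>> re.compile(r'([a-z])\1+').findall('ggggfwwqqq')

`\1` has to match the exact text group 1 already captured.
Matches: at [0:4] match 'gggg', group 1 = 'g'; at [5:7] match 'ww', group 1 = 'w'; at [7:10] match 'qqq', group 1 = 'q'.
`findall` collects group 1 from each match (3 total).

['g', 'w', 'q']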